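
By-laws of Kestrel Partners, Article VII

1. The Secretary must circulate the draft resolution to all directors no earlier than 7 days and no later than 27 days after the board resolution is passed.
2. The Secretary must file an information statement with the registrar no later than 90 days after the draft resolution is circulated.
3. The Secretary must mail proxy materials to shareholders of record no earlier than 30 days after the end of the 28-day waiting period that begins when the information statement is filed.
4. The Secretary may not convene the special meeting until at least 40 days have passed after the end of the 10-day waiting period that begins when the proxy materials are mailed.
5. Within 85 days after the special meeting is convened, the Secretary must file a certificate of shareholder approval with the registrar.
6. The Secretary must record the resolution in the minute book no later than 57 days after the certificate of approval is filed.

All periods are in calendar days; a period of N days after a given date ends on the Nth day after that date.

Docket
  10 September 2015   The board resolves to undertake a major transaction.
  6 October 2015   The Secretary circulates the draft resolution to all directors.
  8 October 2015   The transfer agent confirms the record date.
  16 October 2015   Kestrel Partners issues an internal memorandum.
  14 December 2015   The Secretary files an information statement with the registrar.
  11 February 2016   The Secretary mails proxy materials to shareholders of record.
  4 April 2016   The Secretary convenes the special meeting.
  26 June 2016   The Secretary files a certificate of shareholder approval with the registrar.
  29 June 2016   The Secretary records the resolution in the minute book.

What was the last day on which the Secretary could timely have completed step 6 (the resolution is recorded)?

Step 6 runs from 26 June 2016, when the certificate of approval is filed. 57 days after 26 June 2016 is 22 August 2016.

22 August 2016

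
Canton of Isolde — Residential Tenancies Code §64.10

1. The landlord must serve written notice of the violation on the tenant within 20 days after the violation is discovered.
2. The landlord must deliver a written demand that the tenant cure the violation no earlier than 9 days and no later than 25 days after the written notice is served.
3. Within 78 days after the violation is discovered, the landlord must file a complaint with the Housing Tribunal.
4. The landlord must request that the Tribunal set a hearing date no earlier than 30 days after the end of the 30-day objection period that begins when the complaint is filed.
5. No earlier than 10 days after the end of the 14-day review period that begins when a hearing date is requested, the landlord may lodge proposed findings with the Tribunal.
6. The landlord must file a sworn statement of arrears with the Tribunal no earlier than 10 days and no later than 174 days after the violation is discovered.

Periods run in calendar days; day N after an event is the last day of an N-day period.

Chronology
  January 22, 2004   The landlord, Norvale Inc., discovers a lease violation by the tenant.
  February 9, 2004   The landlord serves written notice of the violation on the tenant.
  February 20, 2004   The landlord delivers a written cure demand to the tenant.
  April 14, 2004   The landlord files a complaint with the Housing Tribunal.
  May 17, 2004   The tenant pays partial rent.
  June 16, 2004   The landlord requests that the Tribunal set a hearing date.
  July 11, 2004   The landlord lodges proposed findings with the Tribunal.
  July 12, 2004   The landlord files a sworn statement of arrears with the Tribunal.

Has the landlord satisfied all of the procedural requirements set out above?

No

Step 1 — counting 20 days from January 22, 2004 (when the violation is discovered) gives a deadline of February 11, 2004; February 9, 2004 is within that limit.
Step 2 — 9 and 25 days from February 9, 2004 (when the written notice is served) are February 18, 2004 and March 5, 2004 respectively; February 20, 2004 falls inside that range.
Step 3 — counting 78 days from January 22, 2004 (when the violation is discovered) gives a deadline of April 9, 2004; not done until April 14, 2004, 5 days after the deadline.
That is the first point of non-compliance.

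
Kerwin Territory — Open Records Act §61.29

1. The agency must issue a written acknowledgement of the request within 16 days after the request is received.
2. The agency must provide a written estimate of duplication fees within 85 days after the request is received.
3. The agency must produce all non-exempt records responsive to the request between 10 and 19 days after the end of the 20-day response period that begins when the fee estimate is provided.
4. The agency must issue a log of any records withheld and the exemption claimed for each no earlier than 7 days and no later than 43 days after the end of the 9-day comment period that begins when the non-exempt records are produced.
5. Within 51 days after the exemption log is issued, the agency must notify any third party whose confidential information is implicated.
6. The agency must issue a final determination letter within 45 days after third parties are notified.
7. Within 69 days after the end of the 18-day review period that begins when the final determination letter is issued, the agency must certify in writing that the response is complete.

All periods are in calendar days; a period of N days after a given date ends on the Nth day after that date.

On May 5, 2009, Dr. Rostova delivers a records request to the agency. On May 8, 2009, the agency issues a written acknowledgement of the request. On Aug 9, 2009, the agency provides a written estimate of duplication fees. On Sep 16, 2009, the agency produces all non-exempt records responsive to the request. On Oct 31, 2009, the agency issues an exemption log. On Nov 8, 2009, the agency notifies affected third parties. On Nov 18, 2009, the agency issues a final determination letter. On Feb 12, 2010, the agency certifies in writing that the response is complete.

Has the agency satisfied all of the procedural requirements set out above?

(1) due by May 5, 2009 + 16 days = May 21, 2009; done May 8, 2009 — timely.
(2) due by May 5, 2009 + 85 days = Jul 29, 2009; not done until Aug 9, 2009, 11 days after the deadline.

No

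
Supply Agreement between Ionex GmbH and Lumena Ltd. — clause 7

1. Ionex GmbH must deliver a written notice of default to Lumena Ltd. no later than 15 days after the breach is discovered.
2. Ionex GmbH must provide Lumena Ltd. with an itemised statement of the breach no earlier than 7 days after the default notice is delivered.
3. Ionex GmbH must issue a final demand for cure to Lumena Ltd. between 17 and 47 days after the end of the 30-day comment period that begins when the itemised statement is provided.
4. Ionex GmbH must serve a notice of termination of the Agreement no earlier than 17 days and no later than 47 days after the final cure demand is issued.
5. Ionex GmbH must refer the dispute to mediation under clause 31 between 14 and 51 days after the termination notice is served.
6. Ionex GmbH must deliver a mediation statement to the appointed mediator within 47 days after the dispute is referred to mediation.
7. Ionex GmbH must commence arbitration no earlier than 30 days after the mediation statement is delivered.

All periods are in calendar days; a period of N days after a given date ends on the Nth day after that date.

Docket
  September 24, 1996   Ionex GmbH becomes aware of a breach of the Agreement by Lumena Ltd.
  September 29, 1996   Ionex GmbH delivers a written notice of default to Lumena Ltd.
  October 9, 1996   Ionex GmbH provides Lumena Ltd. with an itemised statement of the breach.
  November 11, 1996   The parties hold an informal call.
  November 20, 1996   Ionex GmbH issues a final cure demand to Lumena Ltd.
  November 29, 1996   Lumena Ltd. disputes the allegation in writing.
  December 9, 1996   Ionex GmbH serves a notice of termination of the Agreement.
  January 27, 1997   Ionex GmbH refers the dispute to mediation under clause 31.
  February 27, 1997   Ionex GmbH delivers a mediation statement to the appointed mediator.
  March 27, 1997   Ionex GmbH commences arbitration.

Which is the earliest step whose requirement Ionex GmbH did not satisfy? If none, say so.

Step 1: 15 days after September 24, 1996 (when the breach is discovered) is October 9, 1996; completed September 29, 1996, before the deadline.
Step 2: the earliest permitted date is 7 days after September 29, 1996 (when the default notice is delivered), i.e. October 6, 1996; October 9, 1996 is on or after that date.
Step 3: the window is 17–47 days after November 8, 1996 (end of the 30-day comment period, which began when the itemised statement is provided on October 9, 1996), so November 25, 1996 through December 25, 1996; done November 20, 1996 — 5 days before the window opened.
The analysis stops there.

Step 3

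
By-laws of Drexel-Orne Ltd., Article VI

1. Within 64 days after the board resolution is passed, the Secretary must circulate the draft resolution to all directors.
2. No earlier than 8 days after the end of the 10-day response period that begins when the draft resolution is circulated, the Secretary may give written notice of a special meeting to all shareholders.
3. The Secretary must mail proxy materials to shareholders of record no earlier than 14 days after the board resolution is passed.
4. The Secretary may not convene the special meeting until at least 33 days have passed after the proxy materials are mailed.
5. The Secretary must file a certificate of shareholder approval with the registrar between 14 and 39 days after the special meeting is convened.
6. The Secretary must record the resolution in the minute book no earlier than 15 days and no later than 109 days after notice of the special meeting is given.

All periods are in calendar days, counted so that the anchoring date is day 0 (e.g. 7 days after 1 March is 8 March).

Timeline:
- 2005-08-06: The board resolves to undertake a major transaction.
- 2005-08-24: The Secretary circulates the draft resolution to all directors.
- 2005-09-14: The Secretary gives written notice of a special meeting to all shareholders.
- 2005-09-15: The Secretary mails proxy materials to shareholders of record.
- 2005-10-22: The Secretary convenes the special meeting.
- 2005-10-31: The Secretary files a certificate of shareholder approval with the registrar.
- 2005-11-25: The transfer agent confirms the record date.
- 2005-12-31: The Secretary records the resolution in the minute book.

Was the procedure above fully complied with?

(1) due by 2005-08-06 + 64 days = 2005-10-09; done 2005-08-24 — timely.
(2) permitted from 2005-09-03 + 8 days = 2005-09-11 onward; done 2005-09-14, after the minimum wait.
(3) permitted from 2005-08-06 + 14 days = 2005-08-20 onward; 2005-09-15 is on or after that date.
(4) permitted from 2005-09-15 + 33 days = 2005-10-18 onward; done 2005-10-22 — permitted.
(5) the permitted window runs from 2005-10-22 + 14 = 2005-11-05 to 2005-10-22 + 39 = 2005-11-30; 2005-10-31 is 5 days too early.
No need to go further; step 5 was not satisfied.

No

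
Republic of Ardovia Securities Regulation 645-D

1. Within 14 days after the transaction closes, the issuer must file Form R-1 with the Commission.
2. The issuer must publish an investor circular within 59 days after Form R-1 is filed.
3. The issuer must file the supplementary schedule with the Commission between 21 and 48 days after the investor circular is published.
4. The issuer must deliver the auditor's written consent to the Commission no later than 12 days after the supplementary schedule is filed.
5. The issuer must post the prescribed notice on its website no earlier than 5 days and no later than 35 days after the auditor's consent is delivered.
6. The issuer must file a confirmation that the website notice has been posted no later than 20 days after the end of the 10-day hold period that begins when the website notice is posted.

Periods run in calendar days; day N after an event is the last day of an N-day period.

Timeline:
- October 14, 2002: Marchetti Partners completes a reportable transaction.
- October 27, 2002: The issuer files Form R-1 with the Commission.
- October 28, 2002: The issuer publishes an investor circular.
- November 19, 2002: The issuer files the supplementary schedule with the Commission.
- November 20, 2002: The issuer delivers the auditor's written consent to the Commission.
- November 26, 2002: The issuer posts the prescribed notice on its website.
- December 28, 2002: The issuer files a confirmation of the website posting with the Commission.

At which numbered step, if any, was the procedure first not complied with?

Step 6

Step 1 — counting 14 days from October 14, 2002 (when the transaction closes) gives a deadline of October 28, 2002; completed October 27, 2002, before the deadline.
Step 2 — counting 59 days from October 27, 2002 (when Form R-1 is filed) gives a deadline of December 25, 2002; done October 28, 2002 — timely.
Step 3 — 21 and 48 days from October 28, 2002 (when the investor circular is published) are November 18, 2002 and December 15, 2002 respectively; November 19, 2002 falls inside that range.
Step 4 — counting 12 days from November 19, 2002 (when the supplementary schedule is filed) gives a deadline of December 1, 2002; completed November 20, 2002, before the deadline.
Step 5 — 5 and 35 days from November 20, 2002 (when the auditor's consent is delivered) are November 25, 2002 and December 25, 2002 respectively; done November 26, 2002, which is between those dates.
Step 6 — counting 20 days from December 6, 2002 (end of the 10-day hold period, which began when the website notice is posted on November 26, 2002) gives a deadline of December 26, 2002; not done until December 28, 2002, 2 days after the deadline.
The procedure was therefore not followed at step 6.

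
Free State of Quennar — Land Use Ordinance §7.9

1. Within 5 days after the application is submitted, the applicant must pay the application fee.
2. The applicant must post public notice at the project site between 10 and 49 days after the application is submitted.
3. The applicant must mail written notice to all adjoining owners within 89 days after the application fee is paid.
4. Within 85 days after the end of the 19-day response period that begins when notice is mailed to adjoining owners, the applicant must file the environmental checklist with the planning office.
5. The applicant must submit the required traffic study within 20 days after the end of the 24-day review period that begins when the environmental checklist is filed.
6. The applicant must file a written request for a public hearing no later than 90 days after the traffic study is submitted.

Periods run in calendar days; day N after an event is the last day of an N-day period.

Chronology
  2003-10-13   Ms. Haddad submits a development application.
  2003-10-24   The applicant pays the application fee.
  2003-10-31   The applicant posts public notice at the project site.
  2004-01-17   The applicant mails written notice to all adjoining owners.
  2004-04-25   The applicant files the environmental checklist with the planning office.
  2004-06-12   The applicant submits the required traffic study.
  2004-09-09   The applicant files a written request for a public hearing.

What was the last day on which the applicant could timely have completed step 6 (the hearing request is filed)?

2004-09-10

Step 6 runs from 2004-06-12, when the traffic study is submitted. 90 days after 2004-06-12 is 2004-09-10.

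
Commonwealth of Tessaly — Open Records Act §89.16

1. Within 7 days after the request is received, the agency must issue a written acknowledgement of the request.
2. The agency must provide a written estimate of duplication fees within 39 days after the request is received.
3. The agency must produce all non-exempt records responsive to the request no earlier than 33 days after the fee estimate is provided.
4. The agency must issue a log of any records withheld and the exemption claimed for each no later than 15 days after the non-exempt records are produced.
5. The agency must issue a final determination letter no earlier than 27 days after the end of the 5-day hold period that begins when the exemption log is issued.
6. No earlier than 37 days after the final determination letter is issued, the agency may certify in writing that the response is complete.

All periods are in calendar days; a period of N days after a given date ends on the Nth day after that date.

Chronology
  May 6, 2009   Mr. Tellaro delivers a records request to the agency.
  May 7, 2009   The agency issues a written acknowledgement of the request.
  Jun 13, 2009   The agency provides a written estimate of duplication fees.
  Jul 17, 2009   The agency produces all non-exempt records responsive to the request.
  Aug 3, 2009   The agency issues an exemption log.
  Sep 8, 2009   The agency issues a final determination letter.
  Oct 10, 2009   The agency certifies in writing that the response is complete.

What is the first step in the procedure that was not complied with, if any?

Step 1: 7 days after May 6, 2009 (when the request is received) is May 13, 2009; done May 7, 2009 — timely.
Step 2: 39 days after May 6, 2009 (when the request is received) is Jun 14, 2009; completed Jun 13, 2009, before the deadline.
Step 3: the earliest permitted date is 33 days after Jun 13, 2009 (when the fee estimate is provided), i.e. Jul 16, 2009; done Jul 17, 2009, after the minimum wait.
Step 4: 15 days after Jul 17, 2009 (when the non-exempt records are produced) is Aug 1, 2009; not done until Aug 3, 2009, 2 days after the deadline.
That is the first point of non-compliance.

Step 4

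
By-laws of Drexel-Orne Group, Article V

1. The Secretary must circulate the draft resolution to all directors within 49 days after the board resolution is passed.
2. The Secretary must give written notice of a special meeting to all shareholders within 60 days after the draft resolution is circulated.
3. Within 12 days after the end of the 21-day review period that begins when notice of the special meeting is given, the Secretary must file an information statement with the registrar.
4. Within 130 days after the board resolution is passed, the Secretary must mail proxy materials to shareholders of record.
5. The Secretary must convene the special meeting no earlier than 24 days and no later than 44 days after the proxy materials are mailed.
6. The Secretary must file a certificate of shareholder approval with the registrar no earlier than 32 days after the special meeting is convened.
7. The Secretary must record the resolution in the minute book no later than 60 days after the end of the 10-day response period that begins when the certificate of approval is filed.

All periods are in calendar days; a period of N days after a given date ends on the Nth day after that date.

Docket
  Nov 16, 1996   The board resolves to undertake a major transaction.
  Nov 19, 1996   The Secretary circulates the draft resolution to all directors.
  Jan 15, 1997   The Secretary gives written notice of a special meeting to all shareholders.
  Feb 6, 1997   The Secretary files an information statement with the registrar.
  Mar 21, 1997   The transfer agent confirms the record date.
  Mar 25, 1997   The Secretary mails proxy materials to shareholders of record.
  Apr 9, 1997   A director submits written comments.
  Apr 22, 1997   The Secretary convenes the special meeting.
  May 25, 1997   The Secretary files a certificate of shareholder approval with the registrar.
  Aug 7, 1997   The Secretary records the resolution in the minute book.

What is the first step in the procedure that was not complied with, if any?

Step 1: 49 days after Nov 16, 1996 (when the board resolution is passed) is Jan 4, 1997; completed Nov 19, 1996, before the deadline.
Step 2: 60 days after Nov 19, 1996 (when the draft resolution is circulated) is Jan 18, 1997; completed Jan 15, 1997, before the deadline.
Step 3: 12 days after Feb 5, 1997 (end of the 21-day review period, which began when notice of the special meeting is given on Jan 15, 1997) is Feb 17, 1997; Feb 6, 1997 is within that limit.
Step 4: 130 days after Nov 16, 1996 (when the board resolution is passed) is Mar 26, 1997; completed Mar 25, 1997, before the deadline.
Step 5: the window is 24–44 days after Mar 25, 1997 (when the proxy materials are mailed), so Apr 18, 1997 through May 8, 1997; done Apr 22, 1997 — within the window.
Step 6: the earliest permitted date is 32 days after Apr 22, 1997 (when the special meeting is convened), i.e. May 24, 1997; done May 25, 1997 — permitted.
Step 7: 60 days after Jun 4, 1997 (end of the 10-day response period, which began when the certificate of approval is filed on May 25, 1997) is Aug 3, 1997; Aug 7, 1997 misses that deadline by 4 days.

Step 7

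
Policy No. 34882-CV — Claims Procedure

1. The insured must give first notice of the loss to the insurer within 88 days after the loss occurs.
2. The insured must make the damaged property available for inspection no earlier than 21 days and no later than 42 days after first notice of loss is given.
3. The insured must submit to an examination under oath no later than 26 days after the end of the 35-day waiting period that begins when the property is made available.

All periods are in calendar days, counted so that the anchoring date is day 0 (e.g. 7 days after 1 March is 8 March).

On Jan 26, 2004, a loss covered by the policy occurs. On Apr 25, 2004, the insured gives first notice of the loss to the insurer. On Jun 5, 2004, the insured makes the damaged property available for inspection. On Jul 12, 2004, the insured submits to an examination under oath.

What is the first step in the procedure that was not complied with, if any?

Step 1

Step 1: 88 days after Jan 26, 2004 (when the loss occurs) is Apr 23, 2004; done Apr 25, 2004 — 2 days late.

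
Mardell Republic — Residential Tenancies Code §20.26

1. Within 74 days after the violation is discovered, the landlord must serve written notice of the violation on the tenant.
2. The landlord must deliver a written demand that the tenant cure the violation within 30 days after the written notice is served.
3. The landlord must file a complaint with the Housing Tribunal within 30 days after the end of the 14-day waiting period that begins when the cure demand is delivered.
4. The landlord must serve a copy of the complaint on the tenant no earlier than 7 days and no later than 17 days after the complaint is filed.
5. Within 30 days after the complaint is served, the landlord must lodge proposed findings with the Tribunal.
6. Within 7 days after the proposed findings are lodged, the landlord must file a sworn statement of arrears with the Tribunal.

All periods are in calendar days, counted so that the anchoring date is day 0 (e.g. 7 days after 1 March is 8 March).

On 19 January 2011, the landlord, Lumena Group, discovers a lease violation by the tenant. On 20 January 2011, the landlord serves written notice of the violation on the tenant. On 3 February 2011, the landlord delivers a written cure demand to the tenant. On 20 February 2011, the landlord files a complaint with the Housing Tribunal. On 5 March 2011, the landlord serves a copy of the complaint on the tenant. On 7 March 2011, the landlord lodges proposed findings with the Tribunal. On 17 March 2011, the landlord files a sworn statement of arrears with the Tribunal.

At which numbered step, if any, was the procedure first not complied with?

Step 6

(1) due by 19 January 2011 + 74 days = 3 April 2011; completed 20 January 2011, before the deadline.
(2) due by 20 January 2011 + 30 days = 19 February 2011; 3 February 2011 is within that limit.
(3) due by 17 February 2011 + 30 days = 19 March 2011; completed 20 February 2011, before the deadline.
(4) the permitted window runs from 20 February 2011 + 7 = 27 February 2011 to 20 February 2011 + 17 = 9 March 2011; done 5 March 2011 — within the window.
(5) due by 5 March 2011 + 30 days = 4 April 2011; 7 March 2011 is within that limit.
(6) due by 7 March 2011 + 7 days = 14 March 2011; not done until 17 March 2011, 3 days after the deadline.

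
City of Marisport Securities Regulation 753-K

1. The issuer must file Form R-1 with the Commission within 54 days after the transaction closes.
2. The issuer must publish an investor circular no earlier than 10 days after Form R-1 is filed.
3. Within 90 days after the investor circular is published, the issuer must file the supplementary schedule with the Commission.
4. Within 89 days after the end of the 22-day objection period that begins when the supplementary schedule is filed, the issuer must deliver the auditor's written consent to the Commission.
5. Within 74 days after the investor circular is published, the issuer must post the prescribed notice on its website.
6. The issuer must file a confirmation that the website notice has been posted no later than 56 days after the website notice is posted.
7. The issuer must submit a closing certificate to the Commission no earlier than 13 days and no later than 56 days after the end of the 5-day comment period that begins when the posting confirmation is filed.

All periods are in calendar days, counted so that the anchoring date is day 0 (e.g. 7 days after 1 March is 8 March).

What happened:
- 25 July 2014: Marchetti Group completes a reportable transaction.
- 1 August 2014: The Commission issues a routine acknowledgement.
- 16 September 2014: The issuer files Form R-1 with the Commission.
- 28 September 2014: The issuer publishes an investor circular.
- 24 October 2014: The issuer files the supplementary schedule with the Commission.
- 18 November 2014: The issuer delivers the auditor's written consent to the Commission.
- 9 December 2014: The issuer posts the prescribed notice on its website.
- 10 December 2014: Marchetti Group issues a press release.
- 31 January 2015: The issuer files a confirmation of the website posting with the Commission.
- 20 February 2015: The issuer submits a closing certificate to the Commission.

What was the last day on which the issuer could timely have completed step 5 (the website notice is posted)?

Step 5 runs from 28 September 2014, when the investor circular is published. 74 days after 28 September 2014 is 11 December 2014.

11 December 2014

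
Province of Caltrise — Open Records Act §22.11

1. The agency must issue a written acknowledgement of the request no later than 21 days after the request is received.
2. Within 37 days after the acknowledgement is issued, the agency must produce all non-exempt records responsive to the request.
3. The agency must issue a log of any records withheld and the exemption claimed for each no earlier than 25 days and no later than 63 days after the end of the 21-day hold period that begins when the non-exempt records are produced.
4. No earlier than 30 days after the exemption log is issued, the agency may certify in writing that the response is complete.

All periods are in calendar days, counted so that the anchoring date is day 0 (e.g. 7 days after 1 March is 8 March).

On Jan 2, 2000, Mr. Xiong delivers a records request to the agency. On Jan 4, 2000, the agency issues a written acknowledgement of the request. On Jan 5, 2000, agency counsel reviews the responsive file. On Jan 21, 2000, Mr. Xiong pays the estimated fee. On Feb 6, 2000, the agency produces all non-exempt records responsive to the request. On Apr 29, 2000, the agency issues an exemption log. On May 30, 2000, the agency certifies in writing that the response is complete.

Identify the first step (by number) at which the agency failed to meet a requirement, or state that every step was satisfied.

None — every step was satisfied

Step 1: 21 days after Jan 2, 2000 (when the request is received) is Jan 23, 2000; completed Jan 4, 2000, before the deadline.
Step 2: 37 days after Jan 4, 2000 (when the acknowledgement is issued) is Feb 10, 2000; Feb 6, 2000 is within that limit.
Step 3: the window is 25–63 days after Feb 27, 2000 (end of the 21-day hold period, which began when the non-exempt records are produced on Feb 6, 2000), so Mar 23, 2000 through Apr 30, 2000; done Apr 29, 2000 — within the window.
Step 4: the earliest permitted date is 30 days after Apr 29, 2000 (when the exemption log is issued), i.e. May 29, 2000; May 30, 2000 is on or after that date.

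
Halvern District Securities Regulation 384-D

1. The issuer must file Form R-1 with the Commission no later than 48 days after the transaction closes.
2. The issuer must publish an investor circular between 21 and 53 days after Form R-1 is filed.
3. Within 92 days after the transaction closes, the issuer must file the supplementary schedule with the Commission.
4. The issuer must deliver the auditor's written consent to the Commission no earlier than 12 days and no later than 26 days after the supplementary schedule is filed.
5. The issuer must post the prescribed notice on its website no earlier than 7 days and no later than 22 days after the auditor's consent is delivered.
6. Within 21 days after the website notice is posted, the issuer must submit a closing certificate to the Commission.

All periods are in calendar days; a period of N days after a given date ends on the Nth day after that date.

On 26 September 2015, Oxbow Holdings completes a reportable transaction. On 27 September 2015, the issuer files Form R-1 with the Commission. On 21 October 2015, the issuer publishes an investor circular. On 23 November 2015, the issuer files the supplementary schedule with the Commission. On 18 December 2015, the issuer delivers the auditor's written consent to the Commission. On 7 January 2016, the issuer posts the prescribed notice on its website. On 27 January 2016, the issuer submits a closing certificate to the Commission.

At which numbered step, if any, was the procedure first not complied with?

None — every step was satisfied

Step 1 — counting 48 days from 26 September 2015 (when the transaction closes) gives a deadline of 13 November 2015; done 27 September 2015 — timely.
Step 2 — 21 and 53 days from 27 September 2015 (when Form R-1 is filed) are 18 October 2015 and 19 November 2015 respectively; done 21 October 2015 — within the window.
Step 3 — counting 92 days from 26 September 2015 (when the transaction closes) gives a deadline of 27 December 2015; 23 November 2015 is within that limit.
Step 4 — 12 and 26 days from 23 November 2015 (when the supplementary schedule is filed) are 5 December 2015 and 19 December 2015 respectively; done 18 December 2015, which is between those dates.
Step 5 — 7 and 22 days from 18 December 2015 (when the auditor's consent is delivered) are 25 December 2015 and 9 January 2016 respectively; done 7 January 2016, which is between those dates.
Step 6 — counting 21 days from 7 January 2016 (when the website notice is posted) gives a deadline of 28 January 2016; completed 27 January 2016, before the deadline.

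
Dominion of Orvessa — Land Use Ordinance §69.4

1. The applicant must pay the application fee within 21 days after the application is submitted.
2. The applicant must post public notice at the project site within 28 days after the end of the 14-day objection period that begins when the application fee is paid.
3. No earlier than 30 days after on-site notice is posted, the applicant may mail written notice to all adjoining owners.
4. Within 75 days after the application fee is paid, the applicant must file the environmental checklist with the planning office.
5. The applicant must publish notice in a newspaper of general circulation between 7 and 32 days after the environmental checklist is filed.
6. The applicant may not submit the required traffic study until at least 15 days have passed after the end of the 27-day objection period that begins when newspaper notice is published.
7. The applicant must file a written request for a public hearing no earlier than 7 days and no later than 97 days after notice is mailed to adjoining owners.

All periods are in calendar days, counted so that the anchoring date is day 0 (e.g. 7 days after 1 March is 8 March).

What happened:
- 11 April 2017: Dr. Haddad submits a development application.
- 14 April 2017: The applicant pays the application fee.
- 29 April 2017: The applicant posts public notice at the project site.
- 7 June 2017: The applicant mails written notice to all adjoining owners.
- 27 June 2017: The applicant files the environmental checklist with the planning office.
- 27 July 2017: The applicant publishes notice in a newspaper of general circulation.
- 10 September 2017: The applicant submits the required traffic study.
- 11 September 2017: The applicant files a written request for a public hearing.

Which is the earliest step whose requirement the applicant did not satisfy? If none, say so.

None — every step was satisfied

(1) due by 11 April 2017 + 21 days = 2 May 2017; 14 April 2017 is within that limit.
(2) due by 28 April 2017 + 28 days = 26 May 2017; 29 April 2017 is within that limit.
(3) permitted from 29 April 2017 + 30 days = 29 May 2017 onward; done 7 June 2017, after the minimum wait.
(4) due by 14 April 2017 + 75 days = 28 June 2017; 27 June 2017 is within that limit.
(5) the permitted window runs from 27 June 2017 + 7 = 4 July 2017 to 27 June 2017 + 32 = 29 July 2017; 27 July 2017 falls inside that range.
(6) permitted from 23 August 2017 + 15 days = 7 September 2017 onward; done 10 September 2017 — permitted.
(7) the permitted window runs from 7 June 2017 + 7 = 14 June 2017 to 7 June 2017 + 97 = 12 September 2017; done 11 September 2017, which is between those dates.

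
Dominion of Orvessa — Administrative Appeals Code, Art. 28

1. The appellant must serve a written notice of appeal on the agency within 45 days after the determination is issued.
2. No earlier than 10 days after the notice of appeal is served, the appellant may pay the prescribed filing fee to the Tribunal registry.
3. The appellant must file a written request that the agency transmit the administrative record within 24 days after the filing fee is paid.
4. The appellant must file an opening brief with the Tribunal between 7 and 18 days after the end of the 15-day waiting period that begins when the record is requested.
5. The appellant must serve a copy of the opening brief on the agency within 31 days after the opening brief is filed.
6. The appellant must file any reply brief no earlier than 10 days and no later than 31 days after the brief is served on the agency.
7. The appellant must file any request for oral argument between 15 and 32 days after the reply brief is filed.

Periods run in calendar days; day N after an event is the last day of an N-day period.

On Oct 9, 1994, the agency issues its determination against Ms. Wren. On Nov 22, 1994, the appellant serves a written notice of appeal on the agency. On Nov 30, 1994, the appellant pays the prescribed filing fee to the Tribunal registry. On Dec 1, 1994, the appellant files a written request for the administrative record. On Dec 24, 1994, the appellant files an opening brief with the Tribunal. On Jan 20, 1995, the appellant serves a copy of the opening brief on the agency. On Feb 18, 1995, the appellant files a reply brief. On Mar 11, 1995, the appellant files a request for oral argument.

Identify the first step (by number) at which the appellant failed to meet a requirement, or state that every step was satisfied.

Step 2

Step 1: 45 days after Oct 9, 1994 (when the determination is issued) is Nov 23, 1994; done Nov 22, 1994 — timely.
Step 2: the earliest permitted date is 10 days after Nov 22, 1994 (when the notice of appeal is served), i.e. Dec 2, 1994; Nov 30, 1994 is 2 days before the earliest permitted date.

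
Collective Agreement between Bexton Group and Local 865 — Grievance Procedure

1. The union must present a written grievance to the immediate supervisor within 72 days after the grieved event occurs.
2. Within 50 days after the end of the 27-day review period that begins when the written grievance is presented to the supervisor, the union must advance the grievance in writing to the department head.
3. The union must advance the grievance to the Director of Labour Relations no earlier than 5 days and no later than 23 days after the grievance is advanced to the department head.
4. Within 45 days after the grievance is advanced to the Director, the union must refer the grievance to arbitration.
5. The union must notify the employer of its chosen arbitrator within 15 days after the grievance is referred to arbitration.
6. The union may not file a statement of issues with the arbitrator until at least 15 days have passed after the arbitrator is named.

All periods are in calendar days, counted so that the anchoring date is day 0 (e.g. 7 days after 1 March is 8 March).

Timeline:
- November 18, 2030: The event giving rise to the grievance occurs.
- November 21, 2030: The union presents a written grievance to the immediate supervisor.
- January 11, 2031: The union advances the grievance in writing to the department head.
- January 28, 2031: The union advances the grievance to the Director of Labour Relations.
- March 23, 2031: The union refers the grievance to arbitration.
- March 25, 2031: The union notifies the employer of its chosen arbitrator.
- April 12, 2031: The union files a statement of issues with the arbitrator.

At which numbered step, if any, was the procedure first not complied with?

Step 4

(1) due by November 18, 2030 + 72 days = January 29, 2031; done November 21, 2030 — timely.
(2) due by December 18, 2030 + 50 days = February 6, 2031; January 11, 2031 is within that limit.
(3) the permitted window runs from January 11, 2031 + 5 = January 16, 2031 to January 11, 2031 + 23 = February 3, 2031; January 28, 2031 falls inside that range.
(4) due by January 28, 2031 + 45 days = March 14, 2031; done March 23, 2031 — 9 days late.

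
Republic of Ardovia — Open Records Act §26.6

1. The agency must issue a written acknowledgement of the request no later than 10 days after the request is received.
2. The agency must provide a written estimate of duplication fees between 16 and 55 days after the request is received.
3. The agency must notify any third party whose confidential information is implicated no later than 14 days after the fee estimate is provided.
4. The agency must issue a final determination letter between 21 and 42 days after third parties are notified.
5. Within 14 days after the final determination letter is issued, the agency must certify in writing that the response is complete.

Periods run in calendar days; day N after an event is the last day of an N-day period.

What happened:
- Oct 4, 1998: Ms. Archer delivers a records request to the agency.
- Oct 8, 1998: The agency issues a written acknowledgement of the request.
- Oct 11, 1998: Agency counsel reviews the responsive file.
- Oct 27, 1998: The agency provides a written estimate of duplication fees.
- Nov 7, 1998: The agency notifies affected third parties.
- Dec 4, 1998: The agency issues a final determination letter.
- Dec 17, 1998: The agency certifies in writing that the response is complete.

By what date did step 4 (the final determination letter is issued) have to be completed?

Step 4 runs from Nov 7, 1998, when third parties are notified. The window is 21–42 days after Nov 7, 1998; it closes on Dec 19, 1998.

Dec 19, 1998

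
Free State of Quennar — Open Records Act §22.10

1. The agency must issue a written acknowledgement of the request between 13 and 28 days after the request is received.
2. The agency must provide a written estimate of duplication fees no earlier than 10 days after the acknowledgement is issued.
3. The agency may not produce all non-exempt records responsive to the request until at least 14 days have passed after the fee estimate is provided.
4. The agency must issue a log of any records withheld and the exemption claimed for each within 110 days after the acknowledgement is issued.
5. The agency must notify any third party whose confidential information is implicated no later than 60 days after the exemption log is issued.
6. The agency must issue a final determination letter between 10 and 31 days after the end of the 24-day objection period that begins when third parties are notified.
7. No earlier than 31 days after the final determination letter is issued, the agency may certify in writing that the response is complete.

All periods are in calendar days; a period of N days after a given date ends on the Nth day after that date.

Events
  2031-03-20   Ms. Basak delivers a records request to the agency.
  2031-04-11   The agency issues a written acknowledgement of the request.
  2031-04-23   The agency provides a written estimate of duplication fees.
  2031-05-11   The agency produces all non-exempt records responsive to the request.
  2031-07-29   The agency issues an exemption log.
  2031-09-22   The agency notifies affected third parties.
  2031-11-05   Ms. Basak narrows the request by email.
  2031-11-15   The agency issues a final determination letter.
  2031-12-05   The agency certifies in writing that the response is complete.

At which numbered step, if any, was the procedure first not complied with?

Step 1 — 13 and 28 days from 2031-03-20 (when the request is received) are 2031-04-02 and 2031-04-17 respectively; 2031-04-11 falls inside that range.
Step 2 — must wait 10 days from 2031-04-11 (when the acknowledgement is issued), so not before 2031-04-21; 2031-04-23 is on or after that date.
Step 3 — must wait 14 days from 2031-04-23 (when the fee estimate is provided), so not before 2031-05-07; 2031-05-11 is on or after that date.
Step 4 — counting 110 days from 2031-04-11 (when the acknowledgement is issued) gives a deadline of 2031-07-30; done 2031-07-29 — timely.
Step 5 — counting 60 days from 2031-07-29 (when the exemption log is issued) gives a deadline of 2031-09-27; completed 2031-09-22, before the deadline.
Step 6 — 10 and 31 days from 2031-10-16 (end of the 24-day objection period, which began when third parties are notified on 2031-09-22) are 2031-10-26 and 2031-11-16 respectively; 2031-11-15 falls inside that range.
Step 7 — must wait 31 days from 2031-11-15 (when the final determination letter is issued), so not before 2031-12-16; acted on 2031-12-05, 11 days prematurely.
That is the first point of non-compliance.

Step 7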